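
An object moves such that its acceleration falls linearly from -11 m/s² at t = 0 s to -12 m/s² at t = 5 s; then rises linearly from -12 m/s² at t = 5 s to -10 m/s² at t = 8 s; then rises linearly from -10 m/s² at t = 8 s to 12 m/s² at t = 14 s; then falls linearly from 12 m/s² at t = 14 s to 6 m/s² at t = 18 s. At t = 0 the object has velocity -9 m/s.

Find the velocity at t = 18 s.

-57.5 m/s

Δv equals the area under the a-t graph; then v = v₀ + Δv.
0–5 s: ½(-11 + -12)(5) = -57.5 m/s
5–8 s: ½(-12 + -10)(3) = -33 m/s
8–14 s: ½(-10 + 12)(6) = 6 m/s
14–18 s: ½(12 + 6)(4) = 36 m/s
Δv = -48.5 m/s, so v(18) = -9 + (-48.5) = -57.5 m/s.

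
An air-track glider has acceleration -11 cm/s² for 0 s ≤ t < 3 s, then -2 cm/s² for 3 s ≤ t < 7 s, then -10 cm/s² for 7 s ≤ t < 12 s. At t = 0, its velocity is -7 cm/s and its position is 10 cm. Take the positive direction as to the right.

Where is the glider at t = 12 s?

On each constant-a segment, Δv = aΔt and Δx = v₀Δt + ½aΔt²; chain segment to segment.
0–3 s: v starts -7 cm/s; Δx = -7·3 + ½·-11·3² = -70.5 cm; v ends -40 cm/s.
3–7 s: v starts -40 cm/s; Δx = -40·4 + ½·-2·4² = -176 cm; v ends -48 cm/s.
7–12 s: v starts -48 cm/s; Δx = -48·5 + ½·-10·5² = -365 cm; v ends -98 cm/s.
x(12) = 10 + Σ Δx = -601.5 cm.

-601.5 cm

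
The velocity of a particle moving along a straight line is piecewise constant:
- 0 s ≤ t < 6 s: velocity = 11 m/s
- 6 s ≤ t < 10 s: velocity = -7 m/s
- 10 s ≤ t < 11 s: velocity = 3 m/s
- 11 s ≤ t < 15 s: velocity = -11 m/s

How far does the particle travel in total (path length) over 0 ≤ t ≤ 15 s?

Total distance travelled is ∫|v| dt — sum the magnitudes of each area piece.
0–6 s: |11| × 6 = 66 m
6–10 s: |-7| × 4 = 28 m
10–11 s: |3| × 1 = 3 m
11–15 s: |-11| × 4 = 44 m
Total distance = 141 m

141 m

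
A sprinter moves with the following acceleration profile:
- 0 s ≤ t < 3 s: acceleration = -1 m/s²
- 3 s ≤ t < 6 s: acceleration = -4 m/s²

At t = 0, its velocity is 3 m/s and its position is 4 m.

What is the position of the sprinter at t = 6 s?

-9.5 m

On each constant-a segment, Δv = aΔt and Δx = v₀Δt + ½aΔt²; chain segment to segment.
0–3 s: v starts 3 m/s; Δx = 3·3 + ½·-1·3² = 4.5 m; v ends 0 m/s.
3–6 s: v starts 0 m/s; Δx = 0·3 + ½·-4·3² = -18 m; v ends -12 m/s.
x(6) = 4 + Σ Δx = -9.5 m.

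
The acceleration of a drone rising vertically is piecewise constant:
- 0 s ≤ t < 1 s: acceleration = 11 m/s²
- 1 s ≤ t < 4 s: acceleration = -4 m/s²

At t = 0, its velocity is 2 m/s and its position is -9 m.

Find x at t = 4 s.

On each constant-a segment, Δv = aΔt and Δx = v₀Δt + ½aΔt²; chain segment to segment.
0–1 s: v starts 2 m/s; Δx = 2·1 + ½·11·1² = 7.5 m; v ends 13 m/s.
1–4 s: v starts 13 m/s; Δx = 13·3 + ½·-4·3² = 21 m; v ends 1 m/s.
x(4) = -9 + Σ Δx = 19.5 m.

19.5 m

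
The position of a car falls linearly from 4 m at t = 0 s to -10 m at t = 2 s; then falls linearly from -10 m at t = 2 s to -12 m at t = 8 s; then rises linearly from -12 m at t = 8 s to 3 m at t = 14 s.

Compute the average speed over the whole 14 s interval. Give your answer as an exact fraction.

31/14 m/s

Average speed = (total path length)/(elapsed time); on a piecewise-linear x-t graph the path length is Σ|Δx|.
0–2 s: |Δx| = |-10 − 4| = 14 m
2–8 s: |Δx| = |-12 − -10| = 2 m
8–14 s: |Δx| = |3 − -12| = 15 m
Total path = 31 m; average speed = 31/14 = 31/14 m/s.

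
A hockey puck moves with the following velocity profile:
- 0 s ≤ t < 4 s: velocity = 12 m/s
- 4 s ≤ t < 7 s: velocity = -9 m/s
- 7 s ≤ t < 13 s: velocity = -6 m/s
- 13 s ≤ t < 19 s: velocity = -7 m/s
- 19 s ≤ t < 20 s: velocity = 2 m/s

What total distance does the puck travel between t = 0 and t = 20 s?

155 m

Distance (not displacement) is the total path length: add the absolute areas under v-t.
0–4 s: |12| × 4 = 48 m
4–7 s: |-9| × 3 = 27 m
7–13 s: |-6| × 6 = 36 m
13–19 s: |-7| × 6 = 42 m
19–20 s: |2| × 1 = 2 m
Total distance = 155 m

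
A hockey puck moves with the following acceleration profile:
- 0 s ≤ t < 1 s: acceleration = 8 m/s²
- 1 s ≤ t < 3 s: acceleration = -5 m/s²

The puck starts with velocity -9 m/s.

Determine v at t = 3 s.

-11 m/s

Δv equals the area under the a-t graph; then v = v₀ + Δv.
0–1 s: 8 × 1 = 8 m/s
1–3 s: -5 × 2 = -10 m/s
Δv = -2 m/s, so v(3) = -9 + (-2) = -11 m/s.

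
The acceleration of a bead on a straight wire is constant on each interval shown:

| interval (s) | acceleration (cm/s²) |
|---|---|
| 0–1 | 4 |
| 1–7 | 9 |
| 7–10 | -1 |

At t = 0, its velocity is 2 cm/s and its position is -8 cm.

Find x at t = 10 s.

369.5 cm

On each constant-a segment, Δv = aΔt and Δx = v₀Δt + ½aΔt²; chain segment to segment.
0–1 s: v starts 2 cm/s; Δx = 2·1 + ½·4·1² = 4 cm; v ends 6 cm/s.
1–7 s: v starts 6 cm/s; Δx = 6·6 + ½·9·6² = 198 cm; v ends 60 cm/s.
7–10 s: v starts 60 cm/s; Δx = 60·3 + ½·-1·3² = 175.5 cm; v ends 57 cm/s.
x(10) = -8 + Σ Δx = 369.5 cm.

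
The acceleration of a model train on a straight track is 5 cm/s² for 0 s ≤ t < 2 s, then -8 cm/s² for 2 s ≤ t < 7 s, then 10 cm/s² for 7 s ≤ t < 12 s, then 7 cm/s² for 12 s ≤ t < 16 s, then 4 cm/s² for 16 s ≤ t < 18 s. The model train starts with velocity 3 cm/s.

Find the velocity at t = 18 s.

Δv equals the area under the a-t graph; then v = v₀ + Δv.
0–2 s: 5 × 2 = 10 cm/s
2–7 s: -8 × 5 = -40 cm/s
7–12 s: 10 × 5 = 50 cm/s
12–16 s: 7 × 4 = 28 cm/s
16–18 s: 4 × 2 = 8 cm/s
Δv = 56 cm/s, so v(18) = 3 + (56) = 59 cm/s.

59 cm/s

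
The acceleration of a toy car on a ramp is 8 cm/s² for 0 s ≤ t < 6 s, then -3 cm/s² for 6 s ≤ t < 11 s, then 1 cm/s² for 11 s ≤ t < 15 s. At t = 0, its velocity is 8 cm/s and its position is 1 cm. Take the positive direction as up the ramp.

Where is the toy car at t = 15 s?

607.5 cm

On each constant-a segment, Δv = aΔt and Δx = v₀Δt + ½aΔt²; chain segment to segment.
0–6 s: v starts 8 cm/s; Δx = 8·6 + ½·8·6² = 192 cm; v ends 56 cm/s.
6–11 s: v starts 56 cm/s; Δx = 56·5 + ½·-3·5² = 242.5 cm; v ends 41 cm/s.
11–15 s: v starts 41 cm/s; Δx = 41·4 + ½·1·4² = 172 cm; v ends 45 cm/s.
x(15) = 1 + Σ Δx = 607.5 cm.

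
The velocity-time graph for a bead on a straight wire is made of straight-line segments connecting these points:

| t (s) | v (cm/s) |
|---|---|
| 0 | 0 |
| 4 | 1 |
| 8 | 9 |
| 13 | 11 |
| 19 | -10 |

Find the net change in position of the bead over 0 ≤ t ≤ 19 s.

Displacement is the signed area under the v-t curve.
0–4 s: ½(0 + 1)(4) = 2 cm
4–8 s: ½(1 + 9)(4) = 20 cm
8–13 s: ½(9 + 11)(5) = 50 cm
13–19 s: ½(11 + -10)(6) = 3 cm
Net displacement = 75 cm

75 cm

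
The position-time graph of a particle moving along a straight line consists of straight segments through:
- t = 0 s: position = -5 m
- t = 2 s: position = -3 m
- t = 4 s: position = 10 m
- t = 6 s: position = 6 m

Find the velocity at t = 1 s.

Velocity is the slope of the x-t graph on 0–2 s: (-3 − -5)/(2 − 0) = 1 m/s.

1 m/s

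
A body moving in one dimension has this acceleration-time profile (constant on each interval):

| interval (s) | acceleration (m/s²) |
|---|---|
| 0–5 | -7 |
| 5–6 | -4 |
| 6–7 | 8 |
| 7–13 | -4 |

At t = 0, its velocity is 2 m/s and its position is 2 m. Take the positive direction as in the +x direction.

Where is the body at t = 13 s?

On each constant-a segment, Δv = aΔt and Δx = v₀Δt + ½aΔt²; chain segment to segment.
0–5 s: v starts 2 m/s; Δx = 2·5 + ½·-7·5² = -77.5 m; v ends -33 m/s.
5–6 s: v starts -33 m/s; Δx = -33·1 + ½·-4·1² = -35 m; v ends -37 m/s.
6–7 s: v starts -37 m/s; Δx = -37·1 + ½·8·1² = -33 m; v ends -29 m/s.
7–13 s: v starts -29 m/s; Δx = -29·6 + ½·-4·6² = -246 m; v ends -53 m/s.
x(13) = 2 + Σ Δx = -389.5 m.

-389.5 m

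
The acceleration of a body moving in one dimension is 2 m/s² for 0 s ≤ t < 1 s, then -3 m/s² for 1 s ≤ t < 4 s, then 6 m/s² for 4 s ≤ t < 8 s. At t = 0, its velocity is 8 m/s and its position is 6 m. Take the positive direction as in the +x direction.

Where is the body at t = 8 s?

On each constant-a segment, Δv = aΔt and Δx = v₀Δt + ½aΔt²; chain segment to segment.
0–1 s: v starts 8 m/s; Δx = 8·1 + ½·2·1² = 9 m; v ends 10 m/s.
1–4 s: v starts 10 m/s; Δx = 10·3 + ½·-3·3² = 16.5 m; v ends 1 m/s.
4–8 s: v starts 1 m/s; Δx = 1·4 + ½·6·4² = 52 m; v ends 25 m/s.
x(8) = 6 + Σ Δx = 83.5 m.

83.5 m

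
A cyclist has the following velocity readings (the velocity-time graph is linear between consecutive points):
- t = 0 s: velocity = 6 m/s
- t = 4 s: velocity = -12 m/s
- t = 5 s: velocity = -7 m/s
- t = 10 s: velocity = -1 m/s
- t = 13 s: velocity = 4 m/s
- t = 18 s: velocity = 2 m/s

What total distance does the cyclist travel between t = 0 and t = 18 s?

Total distance travelled is ∫|v| dt — sum the magnitudes of each area piece.
0–4 s: v = 0 at t = 4/3 s; triangle areas 4 + 16 = 20 m
4–5 s: |½(-12 + -7)(1)| = 9.5 m
5–10 s: |½(-7 + -1)(5)| = 20 m
10–13 s: v = 0 at t = 10.6 s; triangle areas 0.3 + 4.8 = 5.1 m
13–18 s: |½(4 + 2)(5)| = 15 m
Total distance = 69.6 m

69.6 m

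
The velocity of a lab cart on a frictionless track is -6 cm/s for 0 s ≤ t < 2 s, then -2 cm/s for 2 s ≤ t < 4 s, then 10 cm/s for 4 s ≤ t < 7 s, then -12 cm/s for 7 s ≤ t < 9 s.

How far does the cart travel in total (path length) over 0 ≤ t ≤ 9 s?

70 cm

Distance (not displacement) is the total path length: add the absolute areas under v-t.
0–2 s: |-6| × 2 = 12 cm
2–4 s: |-2| × 2 = 4 cm
4–7 s: |10| × 3 = 30 cm
7–9 s: |-12| × 2 = 24 cm
Total distance = 70 cm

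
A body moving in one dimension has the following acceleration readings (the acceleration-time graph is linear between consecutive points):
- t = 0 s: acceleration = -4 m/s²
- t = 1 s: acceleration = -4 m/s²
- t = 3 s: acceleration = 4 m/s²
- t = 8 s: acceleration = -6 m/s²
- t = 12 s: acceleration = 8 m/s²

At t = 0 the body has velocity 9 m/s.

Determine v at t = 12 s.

4 m/s

Δv equals the area under the a-t graph; then v = v₀ + Δv.
0–1 s: -4 × 1 = -4 m/s
1–3 s: ½(-4 + 4)(2) = 0 m/s
3–8 s: ½(4 + -6)(5) = -5 m/s
8–12 s: ½(-6 + 8)(4) = 4 m/s
Δv = -5 m/s, so v(12) = 9 + (-5) = 4 m/s.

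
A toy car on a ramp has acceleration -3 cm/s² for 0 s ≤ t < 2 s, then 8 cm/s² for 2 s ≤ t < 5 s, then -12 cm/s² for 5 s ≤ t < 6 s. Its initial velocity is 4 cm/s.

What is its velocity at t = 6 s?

10 cm/s

Δv equals the area under the a-t graph; then v = v₀ + Δv.
0–2 s: -3 × 2 = -6 cm/s
2–5 s: 8 × 3 = 24 cm/s
5–6 s: -12 × 1 = -12 cm/s
Δv = 6 cm/s, so v(6) = 4 + (6) = 10 cm/s.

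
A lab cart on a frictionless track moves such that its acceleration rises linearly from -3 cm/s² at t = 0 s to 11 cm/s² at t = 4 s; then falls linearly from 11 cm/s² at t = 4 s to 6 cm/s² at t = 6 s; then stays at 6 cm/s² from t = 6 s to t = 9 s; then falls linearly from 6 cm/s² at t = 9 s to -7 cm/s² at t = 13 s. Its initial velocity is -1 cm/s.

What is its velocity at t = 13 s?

48 cm/s

Δv equals the area under the a-t graph; then v = v₀ + Δv.
0–4 s: ½(-3 + 11)(4) = 16 cm/s
4–6 s: ½(11 + 6)(2) = 17 cm/s
6–9 s: 6 × 3 = 18 cm/s
9–13 s: ½(6 + -7)(4) = -2 cm/s
Δv = 49 cm/s, so v(13) = -1 + (49) = 48 cm/s.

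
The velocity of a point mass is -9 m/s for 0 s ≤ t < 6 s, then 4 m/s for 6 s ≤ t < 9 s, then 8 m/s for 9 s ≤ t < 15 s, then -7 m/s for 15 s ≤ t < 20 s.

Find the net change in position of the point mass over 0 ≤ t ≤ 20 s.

-29 m

Net displacement equals the area under the velocity-time graph (areas below the axis count negative).
0–6 s: -9 × 6 = -54 m
6–9 s: 4 × 3 = 12 m
9–15 s: 8 × 6 = 48 m
15–20 s: -7 × 5 = -35 m
Net displacement = -29 m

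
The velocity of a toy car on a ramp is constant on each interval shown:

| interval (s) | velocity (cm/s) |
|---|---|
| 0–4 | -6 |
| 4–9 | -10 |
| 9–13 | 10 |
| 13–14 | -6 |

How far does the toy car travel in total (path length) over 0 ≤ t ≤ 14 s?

120 cm

Total distance travelled is ∫|v| dt — sum the magnitudes of each area piece.
0–4 s: |-6| × 4 = 24 cm
4–9 s: |-10| × 5 = 50 cm
9–13 s: |10| × 4 = 40 cm
13–14 s: |-6| × 1 = 6 cm
Total distance = 120 cm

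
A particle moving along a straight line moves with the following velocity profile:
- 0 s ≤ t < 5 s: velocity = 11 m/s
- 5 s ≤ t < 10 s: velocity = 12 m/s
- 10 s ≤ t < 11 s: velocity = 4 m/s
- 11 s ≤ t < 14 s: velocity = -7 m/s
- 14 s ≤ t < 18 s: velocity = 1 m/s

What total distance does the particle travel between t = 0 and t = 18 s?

144 m

Distance (not displacement) is the total path length: add the absolute areas under v-t.
0–5 s: |11| × 5 = 55 m
5–10 s: |12| × 5 = 60 m
10–11 s: |4| × 1 = 4 m
11–14 s: |-7| × 3 = 21 m
14–18 s: |1| × 4 = 4 m
Total distance = 144 m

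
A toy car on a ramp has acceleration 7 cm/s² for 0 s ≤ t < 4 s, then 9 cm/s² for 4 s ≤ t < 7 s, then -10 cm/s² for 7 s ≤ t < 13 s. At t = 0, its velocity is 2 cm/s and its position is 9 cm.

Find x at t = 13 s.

On each constant-a segment, Δv = aΔt and Δx = v₀Δt + ½aΔt²; chain segment to segment.
0–4 s: v starts 2 cm/s; Δx = 2·4 + ½·7·4² = 64 cm; v ends 30 cm/s.
4–7 s: v starts 30 cm/s; Δx = 30·3 + ½·9·3² = 130.5 cm; v ends 57 cm/s.
7–13 s: v starts 57 cm/s; Δx = 57·6 + ½·-10·6² = 162 cm; v ends -3 cm/s.
x(13) = 9 + Σ Δx = 365.5 cm.

365.5 cm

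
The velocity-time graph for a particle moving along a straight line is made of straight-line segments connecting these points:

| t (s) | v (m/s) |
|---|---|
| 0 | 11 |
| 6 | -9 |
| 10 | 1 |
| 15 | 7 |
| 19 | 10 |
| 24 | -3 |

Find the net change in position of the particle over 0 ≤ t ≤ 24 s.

Net displacement equals the area under the velocity-time graph (areas below the axis count negative).
0–6 s: ½(11 + -9)(6) = 6 m
6–10 s: ½(-9 + 1)(4) = -16 m
10–15 s: ½(1 + 7)(5) = 20 m
15–19 s: ½(7 + 10)(4) = 34 m
19–24 s: ½(10 + -3)(5) = 17.5 m
Net displacement = 61.5 m

61.5 m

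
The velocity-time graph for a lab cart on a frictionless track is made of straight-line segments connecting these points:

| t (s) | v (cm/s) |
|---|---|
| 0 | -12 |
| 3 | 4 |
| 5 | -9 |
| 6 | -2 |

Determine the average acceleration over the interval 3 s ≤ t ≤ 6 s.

Average acceleration = Δv/Δt = (-2 − 4)/(6 − 3) = -2 cm/s².

-2 cm/s²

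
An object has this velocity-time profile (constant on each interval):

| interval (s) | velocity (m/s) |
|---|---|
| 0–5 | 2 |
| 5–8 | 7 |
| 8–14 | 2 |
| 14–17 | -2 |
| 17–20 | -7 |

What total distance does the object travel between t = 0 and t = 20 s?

Total distance travelled is ∫|v| dt — sum the magnitudes of each area piece.
0–5 s: |2| × 5 = 10 m
5–8 s: |7| × 3 = 21 m
8–14 s: |2| × 6 = 12 m
14–17 s: |-2| × 3 = 6 m
17–20 s: |-7| × 3 = 21 m
Total distance = 70 m

70 m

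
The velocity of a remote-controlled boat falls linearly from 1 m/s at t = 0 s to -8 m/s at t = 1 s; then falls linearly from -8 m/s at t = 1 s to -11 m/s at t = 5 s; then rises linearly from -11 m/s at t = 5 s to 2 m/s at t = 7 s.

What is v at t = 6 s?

-4.5 m/s

On 5–7 s the graph is linear from -11 to 2 m/s: v(6) = -11 + (2 − -11)·(6 − 5)/(7 − 5) = -4.5 m/s.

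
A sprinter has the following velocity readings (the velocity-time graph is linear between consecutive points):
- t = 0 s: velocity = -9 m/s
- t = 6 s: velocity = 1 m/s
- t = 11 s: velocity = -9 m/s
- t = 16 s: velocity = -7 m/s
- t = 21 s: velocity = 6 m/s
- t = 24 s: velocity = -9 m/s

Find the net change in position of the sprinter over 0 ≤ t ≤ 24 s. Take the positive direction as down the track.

-91 m

Displacement is the signed area under the v-t curve.
0–6 s: ½(-9 + 1)(6) = -24 m
6–11 s: ½(1 + -9)(5) = -20 m
11–16 s: ½(-9 + -7)(5) = -40 m
16–21 s: ½(-7 + 6)(5) = -2.5 m
21–24 s: ½(6 + -9)(3) = -4.5 m
Net displacement = -91 m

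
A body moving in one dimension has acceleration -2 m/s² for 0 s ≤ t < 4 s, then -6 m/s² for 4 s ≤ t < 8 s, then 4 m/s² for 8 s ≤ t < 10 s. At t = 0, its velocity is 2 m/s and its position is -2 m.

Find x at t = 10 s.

On each constant-a segment, Δv = aΔt and Δx = v₀Δt + ½aΔt²; chain segment to segment.
0–4 s: v starts 2 m/s; Δx = 2·4 + ½·-2·4² = -8 m; v ends -6 m/s.
4–8 s: v starts -6 m/s; Δx = -6·4 + ½·-6·4² = -72 m; v ends -30 m/s.
8–10 s: v starts -30 m/s; Δx = -30·2 + ½·4·2² = -52 m; v ends -22 m/s.
x(10) = -2 + Σ Δx = -134 m.

-134 m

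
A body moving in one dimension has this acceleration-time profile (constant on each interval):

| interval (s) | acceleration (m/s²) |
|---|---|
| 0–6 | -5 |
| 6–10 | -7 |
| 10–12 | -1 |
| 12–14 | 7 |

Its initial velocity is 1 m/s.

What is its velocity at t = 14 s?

Δv equals the area under the a-t graph; then v = v₀ + Δv.
0–6 s: -5 × 6 = -30 m/s
6–10 s: -7 × 4 = -28 m/s
10–12 s: -1 × 2 = -2 m/s
12–14 s: 7 × 2 = 14 m/s
Δv = -46 m/s, so v(14) = 1 + (-46) = -45 m/s.

-45 m/s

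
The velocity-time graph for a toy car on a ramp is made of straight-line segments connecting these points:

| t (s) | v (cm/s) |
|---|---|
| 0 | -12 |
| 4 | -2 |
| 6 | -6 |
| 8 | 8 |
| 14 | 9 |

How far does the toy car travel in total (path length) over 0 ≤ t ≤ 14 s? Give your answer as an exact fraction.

659/7 cm

Distance (not displacement) is the total path length: add the absolute areas under v-t.
0–4 s: |½(-12 + -2)(4)| = 28 cm
4–6 s: |½(-2 + -6)(2)| = 8 cm
6–8 s: v = 0 at t = 48/7 s; triangle areas 18/7 + 32/7 = 50/7 cm
8–14 s: |½(8 + 9)(6)| = 51 cm
Total distance = 659/7 cm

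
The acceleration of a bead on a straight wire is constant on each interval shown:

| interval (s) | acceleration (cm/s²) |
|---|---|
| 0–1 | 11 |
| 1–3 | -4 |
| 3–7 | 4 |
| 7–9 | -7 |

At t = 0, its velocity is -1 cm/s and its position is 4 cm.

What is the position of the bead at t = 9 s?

82.5 cm

On each constant-a segment, Δv = aΔt and Δx = v₀Δt + ½aΔt²; chain segment to segment.
0–1 s: v starts -1 cm/s; Δx = -1·1 + ½·11·1² = 4.5 cm; v ends 10 cm/s.
1–3 s: v starts 10 cm/s; Δx = 10·2 + ½·-4·2² = 12 cm; v ends 2 cm/s.
3–7 s: v starts 2 cm/s; Δx = 2·4 + ½·4·4² = 40 cm; v ends 18 cm/s.
7–9 s: v starts 18 cm/s; Δx = 18·2 + ½·-7·2² = 22 cm; v ends 4 cm/s.
x(9) = 4 + Σ Δx = 82.5 cm.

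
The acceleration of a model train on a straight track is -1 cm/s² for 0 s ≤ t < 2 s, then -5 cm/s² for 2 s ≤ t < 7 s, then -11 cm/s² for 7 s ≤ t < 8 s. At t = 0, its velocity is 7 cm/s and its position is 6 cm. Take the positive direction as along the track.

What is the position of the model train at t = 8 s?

On each constant-a segment, Δv = aΔt and Δx = v₀Δt + ½aΔt²; chain segment to segment.
0–2 s: v starts 7 cm/s; Δx = 7·2 + ½·-1·2² = 12 cm; v ends 5 cm/s.
2–7 s: v starts 5 cm/s; Δx = 5·5 + ½·-5·5² = -37.5 cm; v ends -20 cm/s.
7–8 s: v starts -20 cm/s; Δx = -20·1 + ½·-11·1² = -25.5 cm; v ends -31 cm/s.
x(8) = 6 + Σ Δx = -45 cm.

-45 cm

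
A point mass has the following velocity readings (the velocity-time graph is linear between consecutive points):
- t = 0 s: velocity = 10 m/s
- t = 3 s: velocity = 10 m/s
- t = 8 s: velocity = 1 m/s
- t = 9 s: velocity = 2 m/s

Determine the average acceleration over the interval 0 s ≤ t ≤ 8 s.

-1.125 m/s²

Average acceleration = Δv/Δt = (1 − 10)/(8 − 0) = -1.125 m/s².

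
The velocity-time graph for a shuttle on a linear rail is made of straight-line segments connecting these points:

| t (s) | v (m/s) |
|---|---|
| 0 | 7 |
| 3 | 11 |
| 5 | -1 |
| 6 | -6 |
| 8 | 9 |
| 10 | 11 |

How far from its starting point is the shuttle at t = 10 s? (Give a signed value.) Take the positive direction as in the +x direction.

56.5 m

Net displacement equals the area under the velocity-time graph (areas below the axis count negative).
0–3 s: ½(7 + 11)(3) = 27 m
3–5 s: ½(11 + -1)(2) = 10 m
5–6 s: ½(-1 + -6)(1) = -3.5 m
6–8 s: ½(-6 + 9)(2) = 3 m
8–10 s: ½(9 + 11)(2) = 20 m
Net displacement = 56.5 m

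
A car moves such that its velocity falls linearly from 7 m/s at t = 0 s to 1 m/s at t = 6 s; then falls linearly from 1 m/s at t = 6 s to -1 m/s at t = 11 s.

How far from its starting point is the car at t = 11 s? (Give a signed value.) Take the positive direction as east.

Net displacement equals the area under the velocity-time graph (areas below the axis count negative).
0–6 s: ½(7 + 1)(6) = 24 m
6–11 s: ½(1 + -1)(5) = 0 m
Net displacement = 24 m

24 m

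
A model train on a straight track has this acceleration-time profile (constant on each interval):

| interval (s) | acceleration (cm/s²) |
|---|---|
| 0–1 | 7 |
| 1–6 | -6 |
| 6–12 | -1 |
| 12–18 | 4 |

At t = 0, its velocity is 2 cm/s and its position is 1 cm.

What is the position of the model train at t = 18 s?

-257.5 cm

On each constant-a segment, Δv = aΔt and Δx = v₀Δt + ½aΔt²; chain segment to segment.
0–1 s: v starts 2 cm/s; Δx = 2·1 + ½·7·1² = 5.5 cm; v ends 9 cm/s.
1–6 s: v starts 9 cm/s; Δx = 9·5 + ½·-6·5² = -30 cm; v ends -21 cm/s.
6–12 s: v starts -21 cm/s; Δx = -21·6 + ½·-1·6² = -144 cm; v ends -27 cm/s.
12–18 s: v starts -27 cm/s; Δx = -27·6 + ½·4·6² = -90 cm; v ends -3 cm/s.
x(18) = 1 + Σ Δx = -257.5 cm.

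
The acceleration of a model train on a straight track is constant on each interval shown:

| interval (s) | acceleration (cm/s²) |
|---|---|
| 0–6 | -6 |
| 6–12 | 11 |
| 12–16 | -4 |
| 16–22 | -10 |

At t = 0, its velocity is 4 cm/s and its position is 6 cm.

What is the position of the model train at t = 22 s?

On each constant-a segment, Δv = aΔt and Δx = v₀Δt + ½aΔt²; chain segment to segment.
0–6 s: v starts 4 cm/s; Δx = 4·6 + ½·-6·6² = -84 cm; v ends -32 cm/s.
6–12 s: v starts -32 cm/s; Δx = -32·6 + ½·11·6² = 6 cm; v ends 34 cm/s.
12–16 s: v starts 34 cm/s; Δx = 34·4 + ½·-4·4² = 104 cm; v ends 18 cm/s.
16–22 s: v starts 18 cm/s; Δx = 18·6 + ½·-10·6² = -72 cm; v ends -42 cm/s.
x(22) = 6 + Σ Δx = -40 cm.

-40 cm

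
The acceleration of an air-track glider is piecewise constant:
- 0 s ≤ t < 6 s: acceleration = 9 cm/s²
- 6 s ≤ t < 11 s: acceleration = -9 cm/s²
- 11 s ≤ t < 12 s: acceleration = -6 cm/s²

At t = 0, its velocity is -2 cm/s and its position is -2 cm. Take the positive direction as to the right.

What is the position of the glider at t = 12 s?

On each constant-a segment, Δv = aΔt and Δx = v₀Δt + ½aΔt²; chain segment to segment.
0–6 s: v starts -2 cm/s; Δx = -2·6 + ½·9·6² = 150 cm; v ends 52 cm/s.
6–11 s: v starts 52 cm/s; Δx = 52·5 + ½·-9·5² = 147.5 cm; v ends 7 cm/s.
11–12 s: v starts 7 cm/s; Δx = 7·1 + ½·-6·1² = 4 cm; v ends 1 cm/s.
x(12) = -2 + Σ Δx = 299.5 cm.

299.5 cm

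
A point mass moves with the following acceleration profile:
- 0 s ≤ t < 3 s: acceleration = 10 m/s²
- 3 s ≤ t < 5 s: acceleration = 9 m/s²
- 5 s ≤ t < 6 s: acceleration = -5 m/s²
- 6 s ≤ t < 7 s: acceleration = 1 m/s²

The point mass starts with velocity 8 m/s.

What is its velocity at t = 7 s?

52 m/s

Δv equals the area under the a-t graph; then v = v₀ + Δv.
0–3 s: 10 × 3 = 30 m/s
3–5 s: 9 × 2 = 18 m/s
5–6 s: -5 × 1 = -5 m/s
6–7 s: 1 × 1 = 1 m/s
Δv = 44 m/s, so v(7) = 8 + (44) = 52 m/s.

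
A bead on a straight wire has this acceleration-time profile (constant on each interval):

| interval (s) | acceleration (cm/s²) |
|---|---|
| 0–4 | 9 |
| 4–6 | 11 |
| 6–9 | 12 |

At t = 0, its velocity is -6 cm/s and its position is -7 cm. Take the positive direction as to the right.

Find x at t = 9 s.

333 cm

On each constant-a segment, Δv = aΔt and Δx = v₀Δt + ½aΔt²; chain segment to segment.
0–4 s: v starts -6 cm/s; Δx = -6·4 + ½·9·4² = 48 cm; v ends 30 cm/s.
4–6 s: v starts 30 cm/s; Δx = 30·2 + ½·11·2² = 82 cm; v ends 52 cm/s.
6–9 s: v starts 52 cm/s; Δx = 52·3 + ½·12·3² = 210 cm; v ends 88 cm/s.
x(9) = -7 + Σ Δx = 333 cm.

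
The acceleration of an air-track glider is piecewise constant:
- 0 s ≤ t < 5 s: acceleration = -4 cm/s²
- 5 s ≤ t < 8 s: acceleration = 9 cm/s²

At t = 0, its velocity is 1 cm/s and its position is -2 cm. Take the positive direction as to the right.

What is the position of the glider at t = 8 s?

-63.5 cm

On each constant-a segment, Δv = aΔt and Δx = v₀Δt + ½aΔt²; chain segment to segment.
0–5 s: v starts 1 cm/s; Δx = 1·5 + ½·-4·5² = -45 cm; v ends -19 cm/s.
5–8 s: v starts -19 cm/s; Δx = -19·3 + ½·9·3² = -16.5 cm; v ends 8 cm/s.
x(8) = -2 + Σ Δx = -63.5 cm.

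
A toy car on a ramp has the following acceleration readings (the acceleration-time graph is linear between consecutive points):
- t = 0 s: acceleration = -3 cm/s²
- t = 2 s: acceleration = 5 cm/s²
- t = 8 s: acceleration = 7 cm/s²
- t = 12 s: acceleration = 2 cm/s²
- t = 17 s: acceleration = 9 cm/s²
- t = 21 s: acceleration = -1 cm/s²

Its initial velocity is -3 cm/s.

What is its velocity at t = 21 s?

Δv equals the area under the a-t graph; then v = v₀ + Δv.
0–2 s: ½(-3 + 5)(2) = 2 cm/s
2–8 s: ½(5 + 7)(6) = 36 cm/s
8–12 s: ½(7 + 2)(4) = 18 cm/s
12–17 s: ½(2 + 9)(5) = 27.5 cm/s
17–21 s: ½(9 + -1)(4) = 16 cm/s
Δv = 99.5 cm/s, so v(21) = -3 + (99.5) = 96.5 cm/s.

96.5 cm/s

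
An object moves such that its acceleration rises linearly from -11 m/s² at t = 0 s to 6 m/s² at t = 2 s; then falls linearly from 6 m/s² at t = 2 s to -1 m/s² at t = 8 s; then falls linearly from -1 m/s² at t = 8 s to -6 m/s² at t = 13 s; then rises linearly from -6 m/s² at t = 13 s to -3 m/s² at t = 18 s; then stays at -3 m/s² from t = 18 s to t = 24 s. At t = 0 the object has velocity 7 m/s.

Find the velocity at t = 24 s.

Δv equals the area under the a-t graph; then v = v₀ + Δv.
0–2 s: ½(-11 + 6)(2) = -5 m/s
2–8 s: ½(6 + -1)(6) = 15 m/s
8–13 s: ½(-1 + -6)(5) = -17.5 m/s
13–18 s: ½(-6 + -3)(5) = -22.5 m/s
18–24 s: -3 × 6 = -18 m/s
Δv = -48 m/s, so v(24) = 7 + (-48) = -41 m/s.

-41 m/s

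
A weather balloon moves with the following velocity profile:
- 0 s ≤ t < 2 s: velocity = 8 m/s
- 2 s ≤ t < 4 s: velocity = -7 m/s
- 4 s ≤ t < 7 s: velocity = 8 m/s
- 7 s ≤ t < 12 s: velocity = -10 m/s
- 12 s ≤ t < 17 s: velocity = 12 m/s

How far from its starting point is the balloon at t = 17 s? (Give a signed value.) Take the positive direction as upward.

Net displacement equals the area under the velocity-time graph (areas below the axis count negative).
0–2 s: 8 × 2 = 16 m
2–4 s: -7 × 2 = -14 m
4–7 s: 8 × 3 = 24 m
7–12 s: -10 × 5 = -50 m
12–17 s: 12 × 5 = 60 m
Net displacement = 36 m

36 m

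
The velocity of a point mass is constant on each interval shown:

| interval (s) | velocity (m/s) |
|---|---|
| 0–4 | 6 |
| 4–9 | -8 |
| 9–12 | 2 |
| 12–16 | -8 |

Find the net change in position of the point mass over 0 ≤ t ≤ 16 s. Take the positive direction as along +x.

Displacement is the signed area under the v-t curve.
0–4 s: 6 × 4 = 24 m
4–9 s: -8 × 5 = -40 m
9–12 s: 2 × 3 = 6 m
12–16 s: -8 × 4 = -32 m
Net displacement = -42 m

-42 m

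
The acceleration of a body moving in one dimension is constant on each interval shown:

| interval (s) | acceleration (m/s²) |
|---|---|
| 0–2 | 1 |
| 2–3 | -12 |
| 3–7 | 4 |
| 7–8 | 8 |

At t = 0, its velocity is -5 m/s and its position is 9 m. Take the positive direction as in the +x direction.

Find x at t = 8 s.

-31 m

On each constant-a segment, Δv = aΔt and Δx = v₀Δt + ½aΔt²; chain segment to segment.
0–2 s: v starts -5 m/s; Δx = -5·2 + ½·1·2² = -8 m; v ends -3 m/s.
2–3 s: v starts -3 m/s; Δx = -3·1 + ½·-12·1² = -9 m; v ends -15 m/s.
3–7 s: v starts -15 m/s; Δx = -15·4 + ½·4·4² = -28 m; v ends 1 m/s.
7–8 s: v starts 1 m/s; Δx = 1·1 + ½·8·1² = 5 m; v ends 9 m/s.
x(8) = 9 + Σ Δx = -31 m.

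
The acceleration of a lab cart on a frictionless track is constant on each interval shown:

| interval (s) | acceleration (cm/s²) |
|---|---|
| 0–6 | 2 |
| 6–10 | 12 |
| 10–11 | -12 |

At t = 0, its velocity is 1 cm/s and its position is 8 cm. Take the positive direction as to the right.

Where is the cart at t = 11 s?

253 cm

On each constant-a segment, Δv = aΔt and Δx = v₀Δt + ½aΔt²; chain segment to segment.
0–6 s: v starts 1 cm/s; Δx = 1·6 + ½·2·6² = 42 cm; v ends 13 cm/s.
6–10 s: v starts 13 cm/s; Δx = 13·4 + ½·12·4² = 148 cm; v ends 61 cm/s.
10–11 s: v starts 61 cm/s; Δx = 61·1 + ½·-12·1² = 55 cm; v ends 49 cm/s.
x(11) = 8 + Σ Δx = 253 cm.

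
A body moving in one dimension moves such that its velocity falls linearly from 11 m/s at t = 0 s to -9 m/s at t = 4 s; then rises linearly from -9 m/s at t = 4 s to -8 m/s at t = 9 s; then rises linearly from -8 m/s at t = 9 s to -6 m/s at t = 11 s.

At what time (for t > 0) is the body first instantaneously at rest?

t = 2.2 s

v changes sign on 0–4 s (from 11 to -9); the graph is linear there, so v = 0 at t = 0 + (-11)·(4 − 0)/(-9 − 11) = 2.2 s.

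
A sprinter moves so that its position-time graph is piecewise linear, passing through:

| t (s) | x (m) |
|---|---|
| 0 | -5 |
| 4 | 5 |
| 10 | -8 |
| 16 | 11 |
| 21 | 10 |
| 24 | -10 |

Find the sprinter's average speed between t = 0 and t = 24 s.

2.625 m/s

Average speed = (total path length)/(elapsed time); on a piecewise-linear x-t graph the path length is Σ|Δx|.
0–4 s: |Δx| = |5 − -5| = 10 m
4–10 s: |Δx| = |-8 − 5| = 13 m
10–16 s: |Δx| = |11 − -8| = 19 m
16–21 s: |Δx| = |10 − 11| = 1 m
21–24 s: |Δx| = |-10 − 10| = 20 m
Total path = 63 m; average speed = 63/24 = 2.625 m/s.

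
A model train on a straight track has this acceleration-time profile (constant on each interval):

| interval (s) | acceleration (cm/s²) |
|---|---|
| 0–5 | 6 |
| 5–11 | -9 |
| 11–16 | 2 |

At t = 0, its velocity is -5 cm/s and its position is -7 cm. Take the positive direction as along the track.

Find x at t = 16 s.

On each constant-a segment, Δv = aΔt and Δx = v₀Δt + ½aΔt²; chain segment to segment.
0–5 s: v starts -5 cm/s; Δx = -5·5 + ½·6·5² = 50 cm; v ends 25 cm/s.
5–11 s: v starts 25 cm/s; Δx = 25·6 + ½·-9·6² = -12 cm; v ends -29 cm/s.
11–16 s: v starts -29 cm/s; Δx = -29·5 + ½·2·5² = -120 cm; v ends -19 cm/s.
x(16) = -7 + Σ Δx = -89 cm.

-89 cm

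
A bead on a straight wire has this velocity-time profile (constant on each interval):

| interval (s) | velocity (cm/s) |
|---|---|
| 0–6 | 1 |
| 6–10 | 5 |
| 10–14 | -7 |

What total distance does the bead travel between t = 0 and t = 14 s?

54 cm

Distance (not displacement) is the total path length: add the absolute areas under v-t.
0–6 s: |1| × 6 = 6 cm
6–10 s: |5| × 4 = 20 cm
10–14 s: |-7| × 4 = 28 cm
Total distance = 54 cm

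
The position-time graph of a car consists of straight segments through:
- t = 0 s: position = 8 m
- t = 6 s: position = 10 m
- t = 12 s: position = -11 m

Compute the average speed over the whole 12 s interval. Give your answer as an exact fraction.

23/12 m/s

Average speed = (total path length)/(elapsed time); on a piecewise-linear x-t graph the path length is Σ|Δx|.
0–6 s: |Δx| = |10 − 8| = 2 m
6–12 s: |Δx| = |-11 − 10| = 21 m
Total path = 23 m; average speed = 23/12 = 23/12 m/s.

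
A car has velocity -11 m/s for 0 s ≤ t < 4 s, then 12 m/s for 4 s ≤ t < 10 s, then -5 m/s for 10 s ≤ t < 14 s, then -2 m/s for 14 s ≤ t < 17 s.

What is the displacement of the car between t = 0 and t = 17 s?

2 m

Displacement is the signed area under the v-t curve.
0–4 s: -11 × 4 = -44 m
4–10 s: 12 × 6 = 72 m
10–14 s: -5 × 4 = -20 m
14–17 s: -2 × 3 = -6 m
Net displacement = 2 m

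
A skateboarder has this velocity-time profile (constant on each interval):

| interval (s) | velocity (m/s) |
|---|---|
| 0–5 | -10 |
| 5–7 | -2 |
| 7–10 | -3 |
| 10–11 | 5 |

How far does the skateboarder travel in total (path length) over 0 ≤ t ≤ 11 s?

68 m

Total distance travelled is ∫|v| dt — sum the magnitudes of each area piece.
0–5 s: |-10| × 5 = 50 m
5–7 s: |-2| × 2 = 4 m
7–10 s: |-3| × 3 = 9 m
10–11 s: |5| × 1 = 5 m
Total distance = 68 m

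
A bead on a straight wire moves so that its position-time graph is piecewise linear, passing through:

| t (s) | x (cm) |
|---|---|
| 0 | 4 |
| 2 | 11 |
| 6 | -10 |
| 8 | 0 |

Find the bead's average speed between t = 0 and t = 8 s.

Average speed = (total path length)/(elapsed time); on a piecewise-linear x-t graph the path length is Σ|Δx|.
0–2 s: |Δx| = |11 − 4| = 7 cm
2–6 s: |Δx| = |-10 − 11| = 21 cm
6–8 s: |Δx| = |0 − -10| = 10 cm
Total path = 38 cm; average speed = 38/8 = 4.75 cm/s.

4.75 cm/s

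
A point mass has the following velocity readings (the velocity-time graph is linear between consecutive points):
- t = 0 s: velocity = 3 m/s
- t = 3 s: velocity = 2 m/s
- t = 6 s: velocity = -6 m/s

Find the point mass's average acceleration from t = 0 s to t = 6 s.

Average acceleration = Δv/Δt = (-6 − 3)/(6 − 0) = -1.5 m/s².

-1.5 m/s²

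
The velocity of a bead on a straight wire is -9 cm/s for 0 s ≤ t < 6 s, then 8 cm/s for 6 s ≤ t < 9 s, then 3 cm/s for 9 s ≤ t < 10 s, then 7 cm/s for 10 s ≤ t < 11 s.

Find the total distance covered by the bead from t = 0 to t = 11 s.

Total distance travelled is ∫|v| dt — sum the magnitudes of each area piece.
0–6 s: |-9| × 6 = 54 cm
6–9 s: |8| × 3 = 24 cm
9–10 s: |3| × 1 = 3 cm
10–11 s: |7| × 1 = 7 cm
Total distance = 88 cm

88 cm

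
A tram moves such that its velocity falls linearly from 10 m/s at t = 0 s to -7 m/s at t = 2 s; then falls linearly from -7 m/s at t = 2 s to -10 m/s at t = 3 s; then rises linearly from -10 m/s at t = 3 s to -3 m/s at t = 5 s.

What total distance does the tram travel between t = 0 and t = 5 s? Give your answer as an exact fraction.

Total distance travelled is ∫|v| dt — sum the magnitudes of each area piece.
0–2 s: v = 0 at t = 20/17 s; triangle areas 100/17 + 49/17 = 149/17 m
2–3 s: |½(-7 + -10)(1)| = 8.5 m
3–5 s: |½(-10 + -3)(2)| = 13 m
Total distance = 1029/34 m

1029/34 m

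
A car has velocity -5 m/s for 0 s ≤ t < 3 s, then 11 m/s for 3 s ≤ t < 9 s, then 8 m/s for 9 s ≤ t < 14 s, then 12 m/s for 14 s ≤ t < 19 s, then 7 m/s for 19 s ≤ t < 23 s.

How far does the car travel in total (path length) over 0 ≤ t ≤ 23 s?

Total distance travelled is ∫|v| dt — sum the magnitudes of each area piece.
0–3 s: |-5| × 3 = 15 m
3–9 s: |11| × 6 = 66 m
9–14 s: |8| × 5 = 40 m
14–19 s: |12| × 5 = 60 m
19–23 s: |7| × 4 = 28 m
Total distance = 209 m

209 m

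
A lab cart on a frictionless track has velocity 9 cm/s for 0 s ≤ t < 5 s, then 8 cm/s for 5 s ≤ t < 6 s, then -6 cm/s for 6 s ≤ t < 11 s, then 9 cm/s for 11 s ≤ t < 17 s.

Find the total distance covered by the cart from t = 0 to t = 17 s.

137 cm

Distance (not displacement) is the total path length: add the absolute areas under v-t.
0–5 s: |9| × 5 = 45 cm
5–6 s: |8| × 1 = 8 cm
6–11 s: |-6| × 5 = 30 cm
11–17 s: |9| × 6 = 54 cm
Total distance = 137 cm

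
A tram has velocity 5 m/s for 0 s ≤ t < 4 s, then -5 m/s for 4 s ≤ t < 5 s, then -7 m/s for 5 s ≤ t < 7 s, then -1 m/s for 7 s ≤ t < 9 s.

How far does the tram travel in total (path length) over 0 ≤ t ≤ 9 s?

41 m

Distance (not displacement) is the total path length: add the absolute areas under v-t.
0–4 s: |5| × 4 = 20 m
4–5 s: |-5| × 1 = 5 m
5–7 s: |-7| × 2 = 14 m
7–9 s: |-1| × 2 = 2 m
Total distance = 41 m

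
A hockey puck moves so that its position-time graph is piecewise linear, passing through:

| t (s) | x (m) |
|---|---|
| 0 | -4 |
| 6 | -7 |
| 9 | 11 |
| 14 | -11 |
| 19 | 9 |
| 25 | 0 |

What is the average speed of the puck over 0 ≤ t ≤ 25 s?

Average speed = (total path length)/(elapsed time); on a piecewise-linear x-t graph the path length is Σ|Δx|.
0–6 s: |Δx| = |-7 − -4| = 3 m
6–9 s: |Δx| = |11 − -7| = 18 m
9–14 s: |Δx| = |-11 − 11| = 22 m
14–19 s: |Δx| = |9 − -11| = 20 m
19–25 s: |Δx| = |0 − 9| = 9 m
Total path = 72 m; average speed = 72/25 = 2.88 m/s.

2.88 m/s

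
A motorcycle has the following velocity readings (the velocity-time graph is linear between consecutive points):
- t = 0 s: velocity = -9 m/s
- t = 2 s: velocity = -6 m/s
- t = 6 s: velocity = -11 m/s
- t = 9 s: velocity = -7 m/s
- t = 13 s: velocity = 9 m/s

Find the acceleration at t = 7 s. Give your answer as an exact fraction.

4/3 m/s²

Acceleration is the slope of the v-t graph on 6–9 s: (-7 − -11)/(9 − 6) = 4/3 m/s².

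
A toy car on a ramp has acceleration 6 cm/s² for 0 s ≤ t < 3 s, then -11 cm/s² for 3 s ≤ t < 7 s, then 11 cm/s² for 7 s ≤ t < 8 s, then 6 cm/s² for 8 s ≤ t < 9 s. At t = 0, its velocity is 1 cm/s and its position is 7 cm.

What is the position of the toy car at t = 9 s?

-5.5 cm

On each constant-a segment, Δv = aΔt and Δx = v₀Δt + ½aΔt²; chain segment to segment.
0–3 s: v starts 1 cm/s; Δx = 1·3 + ½·6·3² = 30 cm; v ends 19 cm/s.
3–7 s: v starts 19 cm/s; Δx = 19·4 + ½·-11·4² = -12 cm; v ends -25 cm/s.
7–8 s: v starts -25 cm/s; Δx = -25·1 + ½·11·1² = -19.5 cm; v ends -14 cm/s.
8–9 s: v starts -14 cm/s; Δx = -14·1 + ½·6·1² = -11 cm; v ends -8 cm/s.
x(9) = 7 + Σ Δx = -5.5 cm.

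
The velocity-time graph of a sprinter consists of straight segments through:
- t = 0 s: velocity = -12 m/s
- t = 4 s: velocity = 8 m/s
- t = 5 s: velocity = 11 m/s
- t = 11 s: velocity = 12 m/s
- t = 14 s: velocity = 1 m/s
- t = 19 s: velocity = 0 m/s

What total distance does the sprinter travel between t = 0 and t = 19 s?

121.3 m

Total distance travelled is ∫|v| dt — sum the magnitudes of each area piece.
0–4 s: v = 0 at t = 2.4 s; triangle areas 14.4 + 6.4 = 20.8 m
4–5 s: |½(8 + 11)(1)| = 9.5 m
5–11 s: |½(11 + 12)(6)| = 69 m
11–14 s: |½(12 + 1)(3)| = 19.5 m
14–19 s: |½(1 + 0)(5)| = 2.5 m
Total distance = 121.3 m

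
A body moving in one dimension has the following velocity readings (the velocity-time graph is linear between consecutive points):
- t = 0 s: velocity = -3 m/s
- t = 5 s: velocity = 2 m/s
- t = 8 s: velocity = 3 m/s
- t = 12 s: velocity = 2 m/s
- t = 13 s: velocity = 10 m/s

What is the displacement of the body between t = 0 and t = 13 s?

Displacement is the signed area under the v-t curve.
0–5 s: ½(-3 + 2)(5) = -2.5 m
5–8 s: ½(2 + 3)(3) = 7.5 m
8–12 s: ½(3 + 2)(4) = 10 m
12–13 s: ½(2 + 10)(1) = 6 m
Net displacement = 21 m

21 m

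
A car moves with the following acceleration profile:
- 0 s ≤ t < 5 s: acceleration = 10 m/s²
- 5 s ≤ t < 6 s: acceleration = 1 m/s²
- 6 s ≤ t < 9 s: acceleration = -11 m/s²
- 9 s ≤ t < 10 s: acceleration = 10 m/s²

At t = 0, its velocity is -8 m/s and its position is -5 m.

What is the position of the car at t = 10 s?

On each constant-a segment, Δv = aΔt and Δx = v₀Δt + ½aΔt²; chain segment to segment.
0–5 s: v starts -8 m/s; Δx = -8·5 + ½·10·5² = 85 m; v ends 42 m/s.
5–6 s: v starts 42 m/s; Δx = 42·1 + ½·1·1² = 42.5 m; v ends 43 m/s.
6–9 s: v starts 43 m/s; Δx = 43·3 + ½·-11·3² = 79.5 m; v ends 10 m/s.
9–10 s: v starts 10 m/s; Δx = 10·1 + ½·10·1² = 15 m; v ends 20 m/s.
x(10) = -5 + Σ Δx = 217 m.

217 m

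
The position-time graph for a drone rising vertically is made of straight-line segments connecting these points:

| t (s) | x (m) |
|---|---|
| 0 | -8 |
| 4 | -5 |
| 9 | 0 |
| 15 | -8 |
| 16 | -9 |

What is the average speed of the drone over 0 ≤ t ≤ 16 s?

1.0625 m/s

Average speed = (total path length)/(elapsed time); on a piecewise-linear x-t graph the path length is Σ|Δx|.
0–4 s: |Δx| = |-5 − -8| = 3 m
4–9 s: |Δx| = |0 − -5| = 5 m
9–15 s: |Δx| = |-8 − 0| = 8 m
15–16 s: |Δx| = |-9 − -8| = 1 m
Total path = 17 m; average speed = 17/16 = 1.0625 m/s.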